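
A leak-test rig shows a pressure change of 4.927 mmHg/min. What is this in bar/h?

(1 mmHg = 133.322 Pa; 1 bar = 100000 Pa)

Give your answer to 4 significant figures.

4.927 mmHg/min × 133.322 Pa/mmHg ÷ 60 s/min = 10.948 Pa/s
10.948 Pa/s ÷ 100000 Pa/bar × 3600 s/h = 0.394128 bar/h

0.3941 bar/h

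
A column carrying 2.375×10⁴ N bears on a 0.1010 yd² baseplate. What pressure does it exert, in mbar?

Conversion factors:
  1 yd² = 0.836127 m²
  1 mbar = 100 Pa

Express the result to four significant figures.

0.1010 yd² × 0.836127 = 0.0844488 m²
P = F / A = 23750 N / 0.0844488 m² = 281235 Pa
281235 Pa ÷ (100 Pa/mbar) = 2812.35 mbar

2812 mbar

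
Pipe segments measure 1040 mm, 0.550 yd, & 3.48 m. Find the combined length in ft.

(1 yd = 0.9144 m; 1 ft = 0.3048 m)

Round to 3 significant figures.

1040 mm × 0.001 → 1.04 m
0.550 yd × 0.9144 → 0.50292 m
3.48 m (already m)
Combined: 1.04 + 0.50292 + 3.48 = 5.02292 m
In ft: 5.02292 / 0.3048 = 16.4794 ft

16.5 ft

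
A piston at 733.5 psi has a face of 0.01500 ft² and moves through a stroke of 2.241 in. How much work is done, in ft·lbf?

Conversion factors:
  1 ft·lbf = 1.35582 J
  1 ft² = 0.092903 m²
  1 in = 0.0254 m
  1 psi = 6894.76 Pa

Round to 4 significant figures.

295.9 ft·lbf

733.5 psi → 5.05731×10⁶ Pa
0.01500 ft² → 0.00139354 m²
F = P × A = 5.05731×10⁶ × 0.00139354 = 7047.56 N
2.241 in → 0.0569214 m
W = F × d = 7047.56 × 0.0569214 = 401.157 J
In ft·lbf: 401.157 / 1.35582 = 295.878 ft·lbf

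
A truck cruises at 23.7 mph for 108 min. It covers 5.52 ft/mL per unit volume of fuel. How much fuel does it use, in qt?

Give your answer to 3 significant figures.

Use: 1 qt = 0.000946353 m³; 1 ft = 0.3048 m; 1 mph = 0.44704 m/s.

23.7 mph → 10.5948 m/s
108 min → 6480 s
d = v × t = 10.5948 × 6480 = 68654.3 m
5.52 ft/mL → 1.6825×10⁶ m/m³
V = d / (distance per unit fuel) = 68654.3 / 1.6825×10⁶ = 0.0408049 m³
In qt: 0.0408049 / 0.000946353 = 43.1181 qt

43.1 qt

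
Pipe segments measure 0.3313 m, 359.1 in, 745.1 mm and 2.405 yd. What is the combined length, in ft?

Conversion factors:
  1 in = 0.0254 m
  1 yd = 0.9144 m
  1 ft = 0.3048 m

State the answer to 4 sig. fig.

0.3313 m (already m)
359.1 in × 0.0254 = 9.12114 m
745.1 mm × 0.001 = 0.7451 m
2.405 yd × 0.9144 = 2.19913 m
Total: 0.3313 + 9.12114 + 0.7451 + 2.19913 = 12.3967 m
In ft: 12.3967 / 0.3048 = 40.6716 ft

40.67 ft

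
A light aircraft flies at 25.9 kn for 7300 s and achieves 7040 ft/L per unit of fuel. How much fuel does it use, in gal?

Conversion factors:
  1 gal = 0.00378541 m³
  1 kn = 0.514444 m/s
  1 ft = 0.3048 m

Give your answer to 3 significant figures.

25.9 kn → 13.3241 m/s
d = v × t = 13.3241 × 7300 = 97265.9 m
7040 ft/L → 2.14579×10⁶ m/m³
V = d / (distance per unit fuel) = 97265.9 / 2.14579×10⁶ = 0.0453287 m³
In gal: 0.0453287 / 0.00378541 = 11.9746 gal

12.0 gal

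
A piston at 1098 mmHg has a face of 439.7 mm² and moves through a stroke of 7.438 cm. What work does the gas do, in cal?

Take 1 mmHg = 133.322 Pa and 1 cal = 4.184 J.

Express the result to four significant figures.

1098 mmHg → 146388 Pa
439.7 mm² → 4.397×10⁻⁴ m²
F = P × A = 146388 × 4.397×10⁻⁴ = 64.3668 N
7.438 cm → 0.07438 m
W = F × d = 64.3668 × 0.07438 = 4.7876 J
In cal: 4.7876 / 4.184 = 1.14426 cal

1.144 cal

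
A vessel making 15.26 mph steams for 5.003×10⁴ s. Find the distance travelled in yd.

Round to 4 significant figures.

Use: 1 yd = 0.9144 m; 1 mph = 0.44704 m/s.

3.732×10⁵ yd

15.26 mph × 0.44704 → 6.82183 m/s
d = v × t = 6.82183 m/s × 50030 s = 341296 m
341296 m ÷ (0.9144 m/yd) = 373246 yd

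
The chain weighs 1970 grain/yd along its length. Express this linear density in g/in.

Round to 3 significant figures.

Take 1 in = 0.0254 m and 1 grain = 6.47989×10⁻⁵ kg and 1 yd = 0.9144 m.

3.55 g/in

1970 grain/yd × 6.47989×10⁻⁵ kg/grain ÷ 0.9144 m/yd = 0.139604 kg/m
0.139604 kg/m ÷ 0.001 kg/g × 0.0254 m/in = 3.54594 g/in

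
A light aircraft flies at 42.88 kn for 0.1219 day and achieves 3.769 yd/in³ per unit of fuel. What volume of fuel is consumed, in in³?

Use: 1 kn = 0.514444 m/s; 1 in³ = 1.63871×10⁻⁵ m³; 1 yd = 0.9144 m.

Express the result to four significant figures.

6.741×10⁴ in³

42.88 kn → 22.0594 m/s
0.1219 day → 10532.2 s
d = v × t = 22.0594 × 10532.2 = 232334 m
3.769 yd/in³ → 210310 m/m³
V = d / (distance per unit fuel) = 232334 / 210310 = 1.10472 m³
In in³: 1.10472 / 1.63871×10⁻⁵ = 67414 in³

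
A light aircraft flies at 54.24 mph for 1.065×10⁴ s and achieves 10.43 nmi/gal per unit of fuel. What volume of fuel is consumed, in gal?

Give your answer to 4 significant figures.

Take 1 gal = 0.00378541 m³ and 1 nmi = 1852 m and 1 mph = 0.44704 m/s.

13.37 gal

54.24 mph → 24.2474 m/s
d = v × t = 24.2474 × 10650 = 258235 m
10.43 nmi/gal → 5.10284×10⁶ m/m³
V = d / (distance per unit fuel) = 258235 / 5.10284×10⁶ = 0.0506061 m³
In gal: 0.0506061 / 0.00378541 = 13.3687 gal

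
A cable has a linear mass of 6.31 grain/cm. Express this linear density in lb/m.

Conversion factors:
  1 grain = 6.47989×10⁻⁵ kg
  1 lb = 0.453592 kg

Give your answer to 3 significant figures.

0.0901 lb/m

6.31 grain/cm × 6.47989×10⁻⁵ kg/grain ÷ 0.01 m/cm = 0.0408881 kg/m
0.0408881 kg/m ÷ 0.453592 kg/lb = 0.0901429 lb/m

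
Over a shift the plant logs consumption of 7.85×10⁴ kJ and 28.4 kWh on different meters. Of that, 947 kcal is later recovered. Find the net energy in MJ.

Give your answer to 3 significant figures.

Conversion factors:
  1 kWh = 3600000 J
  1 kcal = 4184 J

7.85×10⁴ kJ × 1000 = 7.85×10⁷ J
28.4 kWh × 3600000 = 1.0224×10⁸ J
947 kcal × 4184 = 3.96225×10⁶ J
Sum: 7.85×10⁷ + 1.0224×10⁸ − 3.96225×10⁶ = 1.76778×10⁸ J
In MJ: 1.76778×10⁸ / 1000000 = 176.778 MJ

177 MJ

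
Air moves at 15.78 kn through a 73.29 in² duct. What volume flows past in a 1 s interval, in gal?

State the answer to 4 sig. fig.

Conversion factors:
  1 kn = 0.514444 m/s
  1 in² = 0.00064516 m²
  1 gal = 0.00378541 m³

15.78 kn × 0.514444 → 8.11793 m/s
73.29 in² × 0.00064516 → 0.0472838 m²
V = v × A × t = 8.11793 m/s × 0.0472838 m² × 1 s = 0.383847 m³
0.383847 m³ ÷ (0.00378541 m³/gal) = 101.402 gal

101.4 gal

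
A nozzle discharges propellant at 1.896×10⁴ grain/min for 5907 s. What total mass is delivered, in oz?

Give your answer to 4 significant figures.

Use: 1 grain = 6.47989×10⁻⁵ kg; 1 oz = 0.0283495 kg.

1.896×10⁴ grain/min → 0.0204765 kg/s
m = ṁ × t = 0.0204765 × 5907 = 120.955 kg
In oz: 120.955 / 0.0283495 = 4266.57 oz

4267 oz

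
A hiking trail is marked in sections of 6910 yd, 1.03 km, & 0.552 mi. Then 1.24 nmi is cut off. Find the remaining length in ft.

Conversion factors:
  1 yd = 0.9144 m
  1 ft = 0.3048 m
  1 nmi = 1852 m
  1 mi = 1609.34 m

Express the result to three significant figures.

6910 yd × 0.9144 → 6318.5 m
1.03 km × 1000 → 1030 m
0.552 mi × 1609.34 → 888.356 m
1.24 nmi × 1852 → 2296.48 m
Net: 6318.5 + 1030 + 888.356 − 2296.48 = 5940.38 m
In ft: 5940.38 / 0.3048 = 19489.4 ft

1.95×10⁴ ft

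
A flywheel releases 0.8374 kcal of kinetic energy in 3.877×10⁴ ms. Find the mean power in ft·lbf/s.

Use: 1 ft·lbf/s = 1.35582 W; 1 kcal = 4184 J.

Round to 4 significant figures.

0.8374 kcal × 4184 → 3503.68 J
3.877×10⁴ ms × 0.001 → 38.77 s
P = E / t = 3503.68 J / 38.77 s = 90.3709 W
90.3709 W ÷ (1.35582 W/ft·lbf/s) = 66.6541 ft·lbf/s

66.65 ft·lbf/s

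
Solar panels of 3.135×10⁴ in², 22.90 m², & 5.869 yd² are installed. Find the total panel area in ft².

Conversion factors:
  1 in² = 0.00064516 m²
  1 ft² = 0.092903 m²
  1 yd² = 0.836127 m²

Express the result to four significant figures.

517.0 ft²

3.135×10⁴ in² × 0.00064516 = 20.2258 m²
22.90 m² (already m²)
5.869 yd² × 0.836127 = 4.90723 m²
Combined: 20.2258 + 22.9 + 4.90723 = 48.033 m²
In ft²: 48.033 / 0.092903 = 517.023 ft²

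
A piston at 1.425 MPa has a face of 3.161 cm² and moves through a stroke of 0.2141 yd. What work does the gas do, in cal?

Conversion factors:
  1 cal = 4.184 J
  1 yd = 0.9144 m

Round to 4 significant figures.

1.425 MPa → 1.425×10⁶ Pa
3.161 cm² → 3.161×10⁻⁴ m²
F = P × A = 1.425×10⁶ × 3.161×10⁻⁴ = 450.442 N
0.2141 yd → 0.195773 m
W = F × d = 450.442 × 0.195773 = 88.1844 J
In cal: 88.1844 / 4.184 = 21.0766 cal

21.08 cal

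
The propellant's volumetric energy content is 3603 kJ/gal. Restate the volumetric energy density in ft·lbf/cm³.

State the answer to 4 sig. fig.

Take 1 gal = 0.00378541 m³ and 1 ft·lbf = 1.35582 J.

3603 kJ/gal × 1000 J/kJ ÷ 0.00378541 m³/gal = 9.51812×10⁸ J/m³
9.51812×10⁸ J/m³ ÷ 1.35582 J/ft·lbf × 10⁻⁶ m³/cm³ = 702.019 ft·lbf/cm³

702.0 ft·lbf/cm³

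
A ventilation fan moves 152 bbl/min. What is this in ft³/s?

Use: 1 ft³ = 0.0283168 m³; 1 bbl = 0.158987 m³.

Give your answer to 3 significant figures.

14.2 ft³/s

152 bbl/min × 0.158987 m³/bbl ÷ 60 s/min = 0.402767 m³/s
0.402767 m³/s ÷ 0.0283168 m³/ft³ = 14.2236 ft³/s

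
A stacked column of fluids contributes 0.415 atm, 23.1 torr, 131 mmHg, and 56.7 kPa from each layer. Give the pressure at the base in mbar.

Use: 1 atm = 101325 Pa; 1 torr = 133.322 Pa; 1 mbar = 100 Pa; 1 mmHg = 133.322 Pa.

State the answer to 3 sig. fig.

1190 mbar

0.415 atm × 101325 = 42049.9 Pa
23.1 torr × 133.322 = 3079.74 Pa
131 mmHg × 133.322 = 17465.2 Pa
56.7 kPa × 1000 = 56700 Pa
Total: 42049.9 + 3079.74 + 17465.2 + 56700 = 119295 Pa
In mbar: 119295 / 100 = 1192.95 mbar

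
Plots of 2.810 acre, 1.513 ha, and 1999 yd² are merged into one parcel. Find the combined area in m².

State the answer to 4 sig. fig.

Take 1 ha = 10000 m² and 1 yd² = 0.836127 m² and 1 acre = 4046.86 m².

2.817×10⁴ m²

2.810 acre × 4046.86 → 11371.7 m²
1.513 ha × 10000 → 15130 m²
1999 yd² × 0.836127 → 1671.42 m²
Sum: 11371.7 + 15130 + 1671.42 = 28173.1 m²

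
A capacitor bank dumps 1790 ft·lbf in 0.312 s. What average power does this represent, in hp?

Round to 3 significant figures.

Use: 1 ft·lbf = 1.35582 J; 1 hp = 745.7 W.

1790 ft·lbf × 1.35582 = 2426.92 J
P = E / t = 2426.92 J / 0.312 s = 7778.59 W
7778.59 W ÷ (745.7 W/hp) = 10.4313 hp

10.4 hp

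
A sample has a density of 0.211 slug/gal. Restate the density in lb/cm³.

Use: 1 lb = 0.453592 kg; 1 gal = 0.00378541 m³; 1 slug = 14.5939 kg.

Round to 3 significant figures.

0.211 slug/gal × 14.5939 kg/slug ÷ 0.00378541 m³/gal = 813.469 kg/m³
813.469 kg/m³ ÷ 0.453592 kg/lb × 10⁻⁶ m³/cm³ = 0.00179339 lb/cm³

0.00179 lb/cm³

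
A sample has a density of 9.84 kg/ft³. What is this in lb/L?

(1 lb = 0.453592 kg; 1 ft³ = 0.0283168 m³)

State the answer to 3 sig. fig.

0.766 lb/L

9.84 kg/ft³ ÷ 0.0283168 m³/ft³ = 347.497 kg/m³
347.497 kg/m³ ÷ 0.453592 kg/lb × 0.001 m³/L = 0.7661 lb/L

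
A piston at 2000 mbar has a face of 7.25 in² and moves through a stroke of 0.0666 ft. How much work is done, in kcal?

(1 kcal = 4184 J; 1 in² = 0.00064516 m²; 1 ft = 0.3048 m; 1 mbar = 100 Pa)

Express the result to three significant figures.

0.00454 kcal

2000 mbar → 200000 Pa
7.25 in² → 0.00467741 m²
F = P × A = 200000 × 0.00467741 = 935.482 N
0.0666 ft → 0.0202997 m
W = F × d = 935.482 × 0.0202997 = 18.99 J
In kcal: 18.99 / 4184 = 0.00453872 kcal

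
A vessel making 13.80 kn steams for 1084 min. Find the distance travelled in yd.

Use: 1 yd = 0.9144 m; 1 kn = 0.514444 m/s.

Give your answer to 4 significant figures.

5.050×10⁵ yd

13.80 kn × 0.514444 → 7.09933 m/s
1084 min × 60 → 65040 s
d = v × t = 7.09933 m/s × 65040 s = 461740 m
461740 m ÷ (0.9144 m/yd) = 504965 yd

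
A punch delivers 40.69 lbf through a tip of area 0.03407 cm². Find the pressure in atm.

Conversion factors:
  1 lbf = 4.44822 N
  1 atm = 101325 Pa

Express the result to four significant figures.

524.3 atm

40.69 lbf × 4.44822 = 180.998 N
0.03407 cm² × 0.0001 = 3.407×10⁻⁶ m²
P = F / A = 180.998 N / 3.407×10⁻⁶ m² = 5.31253×10⁷ Pa
5.31253×10⁷ Pa ÷ (101325 Pa/atm) = 524.306 atm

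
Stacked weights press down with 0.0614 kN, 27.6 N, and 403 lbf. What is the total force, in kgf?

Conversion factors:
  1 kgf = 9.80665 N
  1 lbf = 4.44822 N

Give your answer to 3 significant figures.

0.0614 kN × 1000 → 61.4 N
27.6 N (already N)
403 lbf × 4.44822 → 1792.63 N
Sum: 61.4 + 27.6 + 1792.63 = 1881.63 N
In kgf: 1881.63 / 9.80665 = 191.873 kgf

192 kgf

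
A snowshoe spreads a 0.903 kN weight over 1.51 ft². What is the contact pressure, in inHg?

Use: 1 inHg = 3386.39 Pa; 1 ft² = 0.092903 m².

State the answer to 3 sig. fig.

1.90 inHg

0.903 kN × 1000 → 903 N
1.51 ft² × 0.092903 → 0.140284 m²
P = F / A = 903 N / 0.140284 m² = 6436.94 Pa
6436.94 Pa ÷ (3386.39 Pa/inHg) = 1.90083 inHg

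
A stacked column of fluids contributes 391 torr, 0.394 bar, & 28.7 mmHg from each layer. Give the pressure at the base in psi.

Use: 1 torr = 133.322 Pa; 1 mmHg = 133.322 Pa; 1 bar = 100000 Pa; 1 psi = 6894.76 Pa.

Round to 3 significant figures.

13.8 psi

391 torr × 133.322 = 52128.9 Pa
0.394 bar × 100000 = 39400 Pa
28.7 mmHg × 133.322 = 3826.34 Pa
Total: 52128.9 + 39400 + 3826.34 = 95355.2 Pa
In psi: 95355.2 / 6894.76 = 13.8301 psi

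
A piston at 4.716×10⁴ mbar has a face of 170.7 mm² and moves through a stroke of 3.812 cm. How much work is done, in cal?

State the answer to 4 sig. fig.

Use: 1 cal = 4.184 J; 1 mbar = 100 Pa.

7.334 cal

4.716×10⁴ mbar → 4.716×10⁶ Pa
170.7 mm² → 1.707×10⁻⁴ m²
F = P × A = 4.716×10⁶ × 1.707×10⁻⁴ = 805.021 N
3.812 cm → 0.03812 m
W = F × d = 805.021 × 0.03812 = 30.6874 J
In cal: 30.6874 / 4.184 = 7.33446 cal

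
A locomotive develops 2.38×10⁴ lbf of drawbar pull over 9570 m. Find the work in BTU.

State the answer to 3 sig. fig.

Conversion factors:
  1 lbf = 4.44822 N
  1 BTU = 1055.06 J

2.38×10⁴ lbf × 4.44822 = 105868 N
W = F × d = 105868 N × 9570 m = 1.01316×10⁹ J
1.01316×10⁹ J ÷ (1055.06 J/BTU) = 960287 BTU

9.60×10⁵ BTU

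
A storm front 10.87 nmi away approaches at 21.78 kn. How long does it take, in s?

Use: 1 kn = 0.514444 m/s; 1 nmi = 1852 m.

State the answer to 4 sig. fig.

1797 s

10.87 nmi × 1852 → 20131.2 m
21.78 kn × 0.514444 → 11.2046 m/s
t = d / v = 20131.2 m / 11.2046 m/s = 1796.69 s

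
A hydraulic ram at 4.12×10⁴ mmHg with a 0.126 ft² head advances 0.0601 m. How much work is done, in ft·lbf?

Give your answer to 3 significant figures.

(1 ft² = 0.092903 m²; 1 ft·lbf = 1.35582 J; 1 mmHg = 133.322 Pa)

4.12×10⁴ mmHg → 5.49287×10⁶ Pa
0.126 ft² → 0.0117058 m²
F = P × A = 5.49287×10⁶ × 0.0117058 = 64298.4 N
W = F × d = 64298.4 × 0.0601 = 3864.33 J
In ft·lbf: 3864.33 / 1.35582 = 2850.18 ft·lbf

2850 ft·lbf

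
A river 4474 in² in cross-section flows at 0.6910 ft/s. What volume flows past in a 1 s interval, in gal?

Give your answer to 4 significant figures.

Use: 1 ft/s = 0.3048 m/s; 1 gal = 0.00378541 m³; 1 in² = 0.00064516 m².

0.6910 ft/s × 0.3048 = 0.210617 m/s
4474 in² × 0.00064516 = 2.88645 m²
V = v × A × t = 0.210617 m/s × 2.88645 m² × 1 s = 0.607935 m³
0.607935 m³ ÷ (0.00378541 m³/gal) = 160.6 gal

160.6 gal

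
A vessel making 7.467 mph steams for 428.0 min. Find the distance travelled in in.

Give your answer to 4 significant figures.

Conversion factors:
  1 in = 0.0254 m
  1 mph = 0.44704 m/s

7.467 mph × 0.44704 → 3.33805 m/s
428.0 min × 60 → 25680 s
d = v × t = 3.33805 m/s × 25680 s = 85721.1 m
85721.1 m ÷ (0.0254 m/in) = 3.37485×10⁶ in

3.375×10⁶ in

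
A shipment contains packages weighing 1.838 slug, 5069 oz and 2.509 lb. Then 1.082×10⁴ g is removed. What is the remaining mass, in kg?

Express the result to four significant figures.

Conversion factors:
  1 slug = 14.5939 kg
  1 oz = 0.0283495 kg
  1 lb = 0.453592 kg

160.8 kg

1.838 slug × 14.5939 = 26.8236 kg
5069 oz × 0.0283495 = 143.704 kg
2.509 lb × 0.453592 = 1.13806 kg
1.082×10⁴ g × 0.001 = 10.82 kg
Sum: 26.8236 + 143.704 + 1.13806 − 10.82 = 160.846 kg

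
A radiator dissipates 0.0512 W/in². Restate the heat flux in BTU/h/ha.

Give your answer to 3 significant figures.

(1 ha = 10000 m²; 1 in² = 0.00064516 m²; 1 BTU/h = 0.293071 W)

0.0512 W/in² ÷ 0.00064516 m²/in² = 79.3602 W/m²
79.3602 W/m² ÷ 0.293071 W/BTU/h × 10000 m²/ha = 2.70788×10⁶ BTU/h/ha

2.71×10⁶ BTU/h/ha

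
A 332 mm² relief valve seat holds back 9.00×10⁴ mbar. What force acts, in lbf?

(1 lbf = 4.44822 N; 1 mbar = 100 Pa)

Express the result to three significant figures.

672 lbf

9.00×10⁴ mbar × 100 → 9×10⁶ Pa
332 mm² × 10⁻⁶ → 3.32×10⁻⁴ m²
F = P × A = 9×10⁶ Pa × 3.32×10⁻⁴ m² = 2988 N
2988 N ÷ (4.44822 N/lbf) = 671.729 lbf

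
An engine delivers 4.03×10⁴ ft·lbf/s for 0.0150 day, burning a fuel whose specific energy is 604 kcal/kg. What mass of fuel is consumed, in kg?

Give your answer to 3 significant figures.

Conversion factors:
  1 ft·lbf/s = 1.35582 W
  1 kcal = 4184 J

28.0 kg

4.03×10⁴ ft·lbf/s → 54639.5 W
0.0150 day → 1296 s
E = P × t = 54639.5 × 1296 = 7.08128×10⁷ J
604 kcal/kg → 2.52714×10⁶ J/kg
m = E / e_s = 7.08128×10⁷ / 2.52714×10⁶ = 28.0209 kg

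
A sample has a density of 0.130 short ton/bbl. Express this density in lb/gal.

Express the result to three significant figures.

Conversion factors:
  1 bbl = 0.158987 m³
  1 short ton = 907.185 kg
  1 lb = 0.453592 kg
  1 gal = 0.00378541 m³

6.19 lb/gal

0.130 short ton/bbl × 907.185 kg/short ton ÷ 0.158987 m³/bbl = 741.784 kg/m³
741.784 kg/m³ ÷ 0.453592 kg/lb × 0.00378541 m³/gal = 6.19049 lb/gal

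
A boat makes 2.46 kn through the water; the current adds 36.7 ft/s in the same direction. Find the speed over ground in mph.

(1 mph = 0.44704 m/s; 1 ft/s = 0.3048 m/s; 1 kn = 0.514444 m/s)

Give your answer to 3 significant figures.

27.9 mph

2.46 kn × 0.514444 = 1.26553 m/s
36.7 ft/s × 0.3048 = 11.1862 m/s
Combined: 1.26553 + 11.1862 = 12.4517 m/s
In mph: 12.4517 / 0.44704 = 27.8537 mph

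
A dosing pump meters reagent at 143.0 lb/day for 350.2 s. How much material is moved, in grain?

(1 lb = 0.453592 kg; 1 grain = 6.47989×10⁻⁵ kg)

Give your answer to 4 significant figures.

143.0 lb/day → 7.50737×10⁻⁴ kg/s
m = ṁ × t = 7.50737×10⁻⁴ × 350.2 = 0.262908 kg
In grain: 0.262908 / 6.47989×10⁻⁵ = 4057.29 grain

4057 grain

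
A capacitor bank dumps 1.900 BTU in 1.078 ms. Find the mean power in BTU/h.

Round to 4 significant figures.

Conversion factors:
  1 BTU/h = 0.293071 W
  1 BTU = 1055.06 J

6.345×10⁶ BTU/h

1.900 BTU × 1055.06 = 2004.61 J
1.078 ms × 0.001 = 0.001078 s
P = E / t = 2004.61 J / 0.001078 s = 1.85956×10⁶ W
1.85956×10⁶ W ÷ (0.293071 W/BTU/h) = 6.34508×10⁶ BTU/h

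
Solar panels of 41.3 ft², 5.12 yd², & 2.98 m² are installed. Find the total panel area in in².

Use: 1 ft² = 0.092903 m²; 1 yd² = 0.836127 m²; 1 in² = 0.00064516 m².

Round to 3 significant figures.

41.3 ft² × 0.092903 = 3.83689 m²
5.12 yd² × 0.836127 = 4.28097 m²
2.98 m² (already m²)
Sum: 3.83689 + 4.28097 + 2.98 = 11.0979 m²
In in²: 11.0979 / 0.00064516 = 17201.8 in²

1.72×10⁴ in²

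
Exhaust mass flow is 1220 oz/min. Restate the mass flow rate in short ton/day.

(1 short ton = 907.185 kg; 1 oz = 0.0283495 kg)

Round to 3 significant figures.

54.9 short ton/day

1220 oz/min × 0.0283495 kg/oz ÷ 60 s/min = 0.57644 kg/s
0.57644 kg/s ÷ 907.185 kg/short ton × 86400 s/day = 54.9 short ton/day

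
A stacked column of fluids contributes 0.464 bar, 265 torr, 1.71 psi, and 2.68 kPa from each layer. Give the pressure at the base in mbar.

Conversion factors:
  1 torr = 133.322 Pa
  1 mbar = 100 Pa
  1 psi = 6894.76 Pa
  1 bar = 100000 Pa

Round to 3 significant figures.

0.464 bar × 100000 = 46400 Pa
265 torr × 133.322 = 35330.3 Pa
1.71 psi × 6894.76 = 11790 Pa
2.68 kPa × 1000 = 2680 Pa
Total: 46400 + 35330.3 + 11790 + 2680 = 96200.3 Pa
In mbar: 96200.3 / 100 = 962.003 mbar

962 mbar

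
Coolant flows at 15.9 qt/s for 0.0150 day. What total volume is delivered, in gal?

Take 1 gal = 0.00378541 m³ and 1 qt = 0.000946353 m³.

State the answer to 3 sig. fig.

5150 gal

15.9 qt/s → 0.015047 m³/s
0.0150 day → 1296 s
V = Q × t = 0.015047 × 1296 = 19.5009 m³
In gal: 19.5009 / 0.00378541 = 5151.6 gal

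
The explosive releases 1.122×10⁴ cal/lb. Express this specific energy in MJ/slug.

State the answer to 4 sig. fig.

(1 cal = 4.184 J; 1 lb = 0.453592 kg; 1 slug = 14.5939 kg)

1.122×10⁴ cal/lb × 4.184 J/cal ÷ 0.453592 kg/lb = 103495 J/kg
103495 J/kg ÷ 1000000 J/MJ × 14.5939 kg/slug = 1.5104 MJ/slug

1.510 MJ/slug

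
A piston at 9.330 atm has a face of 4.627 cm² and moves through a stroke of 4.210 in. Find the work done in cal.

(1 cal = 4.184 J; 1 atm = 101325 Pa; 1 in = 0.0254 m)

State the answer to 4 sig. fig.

9.330 atm → 945362 Pa
4.627 cm² → 4.627×10⁻⁴ m²
F = P × A = 945362 × 4.627×10⁻⁴ = 437.419 N
4.210 in → 0.106934 m
W = F × d = 437.419 × 0.106934 = 46.775 J
In cal: 46.775 / 4.184 = 11.1795 cal

11.18 cal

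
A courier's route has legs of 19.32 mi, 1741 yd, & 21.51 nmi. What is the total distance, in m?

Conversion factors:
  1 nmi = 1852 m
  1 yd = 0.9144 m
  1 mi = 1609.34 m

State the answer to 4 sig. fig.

19.32 mi × 1609.34 = 31092.4 m
1741 yd × 0.9144 = 1591.97 m
21.51 nmi × 1852 = 39836.5 m
Sum: 31092.4 + 1591.97 + 39836.5 = 72520.9 m

7.252×10⁴ m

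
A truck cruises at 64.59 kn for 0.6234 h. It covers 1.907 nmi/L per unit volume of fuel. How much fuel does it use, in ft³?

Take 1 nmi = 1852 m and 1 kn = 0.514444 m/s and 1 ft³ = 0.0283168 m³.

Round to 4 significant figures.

64.59 kn → 33.2279 m/s
0.6234 h → 2244.24 s
d = v × t = 33.2279 × 2244.24 = 74571.4 m
1.907 nmi/L → 3.53176×10⁶ m/m³
V = d / (distance per unit fuel) = 74571.4 / 3.53176×10⁶ = 0.0211145 m³
In ft³: 0.0211145 / 0.0283168 = 0.745653 ft³

0.7457 ft³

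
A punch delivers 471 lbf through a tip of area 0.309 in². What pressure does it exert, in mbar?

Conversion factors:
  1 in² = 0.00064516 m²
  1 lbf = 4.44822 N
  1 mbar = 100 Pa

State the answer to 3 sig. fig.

471 lbf × 4.44822 → 2095.11 N
0.309 in² × 0.00064516 → 1.99354×10⁻⁴ m²
P = F / A = 2095.11 N / 1.99354×10⁻⁴ m² = 1.05095×10⁷ Pa
1.05095×10⁷ Pa ÷ (100 Pa/mbar) = 105095 mbar

1.05×10⁵ mbar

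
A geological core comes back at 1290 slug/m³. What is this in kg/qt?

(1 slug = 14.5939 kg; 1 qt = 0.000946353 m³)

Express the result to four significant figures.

17.82 kg/qt

1290 slug/m³ × 14.5939 kg/slug = 18826.1 kg/m³
18826.1 kg/m³ × 0.000946353 m³/qt = 17.8161 kg/qt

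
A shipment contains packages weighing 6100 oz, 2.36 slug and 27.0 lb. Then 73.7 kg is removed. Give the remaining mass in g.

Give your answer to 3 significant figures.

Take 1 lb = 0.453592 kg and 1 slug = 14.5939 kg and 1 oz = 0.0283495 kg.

1.46×10⁵ g

6100 oz × 0.0283495 → 172.932 kg
2.36 slug × 14.5939 → 34.4416 kg
27.0 lb × 0.453592 → 12.247 kg
73.7 kg (already kg)
Result: 172.932 + 34.4416 + 12.247 − 73.7 = 145.921 kg
In g: 145.921 / 0.001 = 145921 g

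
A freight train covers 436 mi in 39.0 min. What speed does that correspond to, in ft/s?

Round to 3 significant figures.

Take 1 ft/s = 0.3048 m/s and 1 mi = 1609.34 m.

984 ft/s

436 mi × 1609.34 = 701672 m
39.0 min × 60 = 2340 s
v = d / t = 701672 m / 2340 s = 299.86 m/s
299.86 m/s ÷ (0.3048 m/s/ft/s) = 983.793 ft/s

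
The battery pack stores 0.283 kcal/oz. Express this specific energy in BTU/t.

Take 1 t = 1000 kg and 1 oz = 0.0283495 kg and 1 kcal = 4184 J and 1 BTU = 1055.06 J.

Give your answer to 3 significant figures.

3.96×10⁴ BTU/t

0.283 kcal/oz × 4184 J/kcal ÷ 0.0283495 kg/oz = 41766.9 J/kg
41766.9 J/kg ÷ 1055.06 J/BTU × 1000 kg/t = 39587.2 BTU/t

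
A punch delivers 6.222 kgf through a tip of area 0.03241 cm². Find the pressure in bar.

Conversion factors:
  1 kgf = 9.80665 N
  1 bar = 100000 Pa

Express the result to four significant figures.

188.3 bar

6.222 kgf × 9.80665 = 61.017 N
0.03241 cm² × 0.0001 = 3.241×10⁻⁶ m²
P = F / A = 61.017 N / 3.241×10⁻⁶ m² = 1.88266×10⁷ Pa
1.88266×10⁷ Pa ÷ (100000 Pa/bar) = 188.266 bar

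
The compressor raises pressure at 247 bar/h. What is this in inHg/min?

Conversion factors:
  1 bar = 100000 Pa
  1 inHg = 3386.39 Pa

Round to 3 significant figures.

122 inHg/min

247 bar/h × 100000 Pa/bar ÷ 3600 s/h = 6861.11 Pa/s
6861.11 Pa/s ÷ 3386.39 Pa/inHg × 60 s/min = 121.565 inHg/min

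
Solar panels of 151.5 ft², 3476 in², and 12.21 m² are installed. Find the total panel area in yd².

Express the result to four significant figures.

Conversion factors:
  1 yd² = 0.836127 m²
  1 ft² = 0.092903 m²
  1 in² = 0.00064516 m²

34.12 yd²

151.5 ft² × 0.092903 → 14.0748 m²
3476 in² × 0.00064516 → 2.24258 m²
12.21 m² (already m²)
Sum: 14.0748 + 2.24258 + 12.21 = 28.5274 m²
In yd²: 28.5274 / 0.836127 = 34.1185 yd²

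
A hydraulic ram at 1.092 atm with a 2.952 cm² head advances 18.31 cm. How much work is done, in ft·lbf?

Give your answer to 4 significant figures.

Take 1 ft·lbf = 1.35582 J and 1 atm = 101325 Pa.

1.092 atm → 110647 Pa
2.952 cm² → 2.952×10⁻⁴ m²
F = P × A = 110647 × 2.952×10⁻⁴ = 32.663 N
18.31 cm → 0.1831 m
W = F × d = 32.663 × 0.1831 = 5.9806 J
In ft·lbf: 5.9806 / 1.35582 = 4.41106 ft·lbf

4.411 ft·lbf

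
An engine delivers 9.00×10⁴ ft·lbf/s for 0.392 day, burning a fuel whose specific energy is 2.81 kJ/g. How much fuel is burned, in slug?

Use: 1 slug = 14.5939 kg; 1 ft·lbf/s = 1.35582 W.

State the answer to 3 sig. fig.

101 slug

9.00×10⁴ ft·lbf/s → 122024 W
0.392 day → 33868.8 s
E = P × t = 122024 × 33868.8 = 4.13281×10⁹ J
2.81 kJ/g → 2.81×10⁶ J/kg
m = E / e_s = 4.13281×10⁹ / 2.81×10⁶ = 1470.75 kg
In slug: 1470.75 / 14.5939 = 100.778 slug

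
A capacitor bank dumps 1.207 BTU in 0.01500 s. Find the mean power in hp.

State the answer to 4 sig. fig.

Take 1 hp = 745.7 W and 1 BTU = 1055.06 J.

1.207 BTU × 1055.06 → 1273.46 J
P = E / t = 1273.46 J / 0.015 s = 84897.3 W
84897.3 W ÷ (745.7 W/hp) = 113.849 hp

113.8 hp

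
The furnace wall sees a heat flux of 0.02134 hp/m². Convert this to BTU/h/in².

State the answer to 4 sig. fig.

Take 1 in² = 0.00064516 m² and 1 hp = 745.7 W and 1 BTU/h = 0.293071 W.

0.03503 BTU/h/in²

0.02134 hp/m² × 745.7 W/hp = 15.9132 W/m²
15.9132 W/m² ÷ 0.293071 W/BTU/h × 0.00064516 m²/in² = 0.035031 BTU/h/in²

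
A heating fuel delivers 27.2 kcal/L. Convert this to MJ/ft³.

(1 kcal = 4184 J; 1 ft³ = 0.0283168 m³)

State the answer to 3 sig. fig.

3.22 MJ/ft³

27.2 kcal/L × 4184 J/kcal ÷ 0.001 m³/L = 1.13805×10⁸ J/m³
1.13805×10⁸ J/m³ ÷ 1000000 J/MJ × 0.0283168 m³/ft³ = 3.22259 MJ/ft³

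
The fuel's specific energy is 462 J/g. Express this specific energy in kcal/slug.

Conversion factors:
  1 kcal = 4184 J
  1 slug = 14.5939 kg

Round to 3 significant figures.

1610 kcal/slug

462 J/g ÷ 0.001 kg/g = 462000 J/kg
462000 J/kg ÷ 4184 J/kcal × 14.5939 kg/slug = 1611.47 kcal/slug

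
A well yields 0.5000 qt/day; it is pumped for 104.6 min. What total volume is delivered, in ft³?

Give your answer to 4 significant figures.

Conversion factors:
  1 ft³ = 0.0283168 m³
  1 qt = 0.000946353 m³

0.001214 ft³

0.5000 qt/day → 5.47658×10⁻⁹ m³/s
104.6 min → 6276 s
V = Q × t = 5.47658×10⁻⁹ × 6276 = 3.4371×10⁻⁵ m³
In ft³: 3.4371×10⁻⁵ / 0.0283168 = 0.0012138 ft³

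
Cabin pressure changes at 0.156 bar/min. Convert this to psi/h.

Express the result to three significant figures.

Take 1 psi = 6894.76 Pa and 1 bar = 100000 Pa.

0.156 bar/min × 100000 Pa/bar ÷ 60 s/min = 260 Pa/s
260 Pa/s ÷ 6894.76 Pa/psi × 3600 s/h = 135.755 psi/h

136 psi/h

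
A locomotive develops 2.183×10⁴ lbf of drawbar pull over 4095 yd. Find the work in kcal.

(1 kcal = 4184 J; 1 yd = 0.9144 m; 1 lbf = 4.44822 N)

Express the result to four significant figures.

2.183×10⁴ lbf × 4.44822 → 97104.6 N
4095 yd × 0.9144 → 3744.47 m
W = F × d = 97104.6 N × 3744.47 m = 3.63605×10⁸ J
3.63605×10⁸ J ÷ (4184 J/kcal) = 86903.7 kcal

8.690×10⁴ kcal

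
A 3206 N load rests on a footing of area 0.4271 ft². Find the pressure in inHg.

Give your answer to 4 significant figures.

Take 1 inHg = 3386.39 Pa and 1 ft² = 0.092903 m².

23.86 inHg

0.4271 ft² × 0.092903 → 0.0396789 m²
P = F / A = 3206 N / 0.0396789 m² = 80798.6 Pa
80798.6 Pa ÷ (3386.39 Pa/inHg) = 23.8598 inHg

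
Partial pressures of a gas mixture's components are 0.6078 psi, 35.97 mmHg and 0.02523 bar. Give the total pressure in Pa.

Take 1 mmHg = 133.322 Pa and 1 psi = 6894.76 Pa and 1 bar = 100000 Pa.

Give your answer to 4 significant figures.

0.6078 psi × 6894.76 = 4190.64 Pa
35.97 mmHg × 133.322 = 4795.59 Pa
0.02523 bar × 100000 = 2523 Pa
Combined: 4190.64 + 4795.59 + 2523 = 11509.2 Pa

1.151×10⁴ Pa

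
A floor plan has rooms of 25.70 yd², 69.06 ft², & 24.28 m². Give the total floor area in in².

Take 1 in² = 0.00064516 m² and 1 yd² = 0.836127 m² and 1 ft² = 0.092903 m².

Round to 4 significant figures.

25.70 yd² × 0.836127 = 21.4885 m²
69.06 ft² × 0.092903 = 6.41588 m²
24.28 m² (already m²)
Total: 21.4885 + 6.41588 + 24.28 = 52.1844 m²
In in²: 52.1844 / 0.00064516 = 80886 in²

8.089×10⁴ in²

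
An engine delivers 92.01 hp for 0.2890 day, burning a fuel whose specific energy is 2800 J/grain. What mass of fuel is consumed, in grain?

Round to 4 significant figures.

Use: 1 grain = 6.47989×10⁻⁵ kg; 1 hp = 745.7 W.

92.01 hp → 68611.9 W
0.2890 day → 24969.6 s
E = P × t = 68611.9 × 24969.6 = 1.71321×10⁹ J
2800 J/grain → 4.32106×10⁷ J/kg
m = E / e_s = 1.71321×10⁹ / 4.32106×10⁷ = 39.6479 kg
In grain: 39.6479 / 6.47989×10⁻⁵ = 611861 grain

6.119×10⁵ grain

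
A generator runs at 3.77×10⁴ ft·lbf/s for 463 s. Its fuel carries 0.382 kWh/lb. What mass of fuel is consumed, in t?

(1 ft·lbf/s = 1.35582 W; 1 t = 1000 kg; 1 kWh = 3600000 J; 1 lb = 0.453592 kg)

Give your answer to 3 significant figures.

3.77×10⁴ ft·lbf/s → 51114.4 W
E = P × t = 51114.4 × 463 = 2.3666×10⁷ J
0.382 kWh/lb → 3.0318×10⁶ J/kg
m = E / e_s = 2.3666×10⁷ / 3.0318×10⁶ = 7.80592 kg
In t: 7.80592 / 1000 = 0.00780592 t

0.00781 t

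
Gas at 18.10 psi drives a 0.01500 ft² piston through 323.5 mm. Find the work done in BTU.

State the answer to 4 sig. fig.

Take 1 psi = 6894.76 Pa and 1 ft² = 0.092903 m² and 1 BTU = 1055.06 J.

0.05332 BTU

18.10 psi → 124795 Pa
0.01500 ft² → 0.00139354 m²
F = P × A = 124795 × 0.00139354 = 173.907 N
323.5 mm → 0.3235 m
W = F × d = 173.907 × 0.3235 = 56.2589 J
In BTU: 56.2589 / 1055.06 = 0.0533229 BTU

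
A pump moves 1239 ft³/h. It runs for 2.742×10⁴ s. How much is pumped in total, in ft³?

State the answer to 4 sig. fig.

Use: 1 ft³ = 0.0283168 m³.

1239 ft³/h → 0.0097457 m³/s
V = Q × t = 0.0097457 × 27420 = 267.227 m³
In ft³: 267.227 / 0.0283168 = 9437.05 ft³

9437 ft³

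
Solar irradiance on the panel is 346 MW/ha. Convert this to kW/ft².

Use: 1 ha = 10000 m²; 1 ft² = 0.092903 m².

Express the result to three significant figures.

346 MW/ha × 1000000 W/MW ÷ 10000 m²/ha = 34600 W/m²
34600 W/m² ÷ 1000 W/kW × 0.092903 m²/ft² = 3.21444 kW/ft²

3.21 kW/ft²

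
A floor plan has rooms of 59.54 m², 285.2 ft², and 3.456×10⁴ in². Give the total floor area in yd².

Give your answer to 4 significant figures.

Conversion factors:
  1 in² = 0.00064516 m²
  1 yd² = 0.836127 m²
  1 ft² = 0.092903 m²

129.6 yd²

59.54 m² (already m²)
285.2 ft² × 0.092903 = 26.4959 m²
3.456×10⁴ in² × 0.00064516 = 22.2967 m²
Sum: 59.54 + 26.4959 + 22.2967 = 108.333 m²
In yd²: 108.333 / 0.836127 = 129.565 yd²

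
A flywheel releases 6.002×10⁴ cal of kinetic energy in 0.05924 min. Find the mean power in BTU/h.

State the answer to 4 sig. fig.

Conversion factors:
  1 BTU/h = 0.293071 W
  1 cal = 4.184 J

2.411×10⁵ BTU/h

6.002×10⁴ cal × 4.184 → 251124 J
0.05924 min × 60 → 3.5544 s
P = E / t = 251124 J / 3.5544 s = 70651.6 W
70651.6 W ÷ (0.293071 W/BTU/h) = 241073 BTU/h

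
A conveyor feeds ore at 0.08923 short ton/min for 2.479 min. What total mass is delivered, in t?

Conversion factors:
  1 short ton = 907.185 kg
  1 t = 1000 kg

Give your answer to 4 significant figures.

0.08923 short ton/min → 1.34914 kg/s
2.479 min → 148.74 s
m = ṁ × t = 1.34914 × 148.74 = 200.671 kg
In t: 200.671 / 1000 = 0.200671 t

0.2007 t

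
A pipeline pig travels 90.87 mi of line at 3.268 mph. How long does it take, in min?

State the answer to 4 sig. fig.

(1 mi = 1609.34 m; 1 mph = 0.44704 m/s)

1668 min

90.87 mi × 1609.34 → 146241 m
3.268 mph × 0.44704 → 1.46093 m/s
t = d / v = 146241 m / 1.46093 m/s = 100101 s
100101 s ÷ (60 s/min) = 1668.35 min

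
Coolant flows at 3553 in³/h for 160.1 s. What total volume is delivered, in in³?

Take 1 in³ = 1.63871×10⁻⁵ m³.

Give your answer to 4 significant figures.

3553 in³/h → 1.61732×10⁻⁵ m³/s
V = Q × t = 1.61732×10⁻⁵ × 160.1 = 0.00258933 m³
In in³: 0.00258933 / 1.63871×10⁻⁵ = 158.01 in³

158.0 in³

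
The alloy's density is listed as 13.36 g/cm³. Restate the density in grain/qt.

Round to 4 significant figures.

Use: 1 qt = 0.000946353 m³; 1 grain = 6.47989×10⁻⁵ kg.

1.951×10⁵ grain/qt

13.36 g/cm³ × 0.001 kg/g ÷ 10⁻⁶ m³/cm³ = 13360 kg/m³
13360 kg/m³ ÷ 6.47989×10⁻⁵ kg/grain × 0.000946353 m³/qt = 195116 grain/qt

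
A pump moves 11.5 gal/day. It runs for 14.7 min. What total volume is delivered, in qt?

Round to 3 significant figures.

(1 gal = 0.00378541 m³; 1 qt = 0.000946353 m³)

11.5 gal/day → 5.03845×10⁻⁷ m³/s
14.7 min → 882 s
V = Q × t = 5.03845×10⁻⁷ × 882 = 4.44391×10⁻⁴ m³
In qt: 4.44391×10⁻⁴ / 0.000946353 = 0.469583 qt

0.470 qt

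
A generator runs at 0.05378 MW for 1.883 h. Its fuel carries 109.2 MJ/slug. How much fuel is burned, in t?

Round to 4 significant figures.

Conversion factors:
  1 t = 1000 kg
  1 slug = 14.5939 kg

0.05378 MW → 53780 W
1.883 h → 6778.8 s
E = P × t = 53780 × 6778.8 = 3.64564×10⁸ J
109.2 MJ/slug → 7.48258×10⁶ J/kg
m = E / e_s = 3.64564×10⁸ / 7.48258×10⁶ = 48.7217 kg
In t: 48.7217 / 1000 = 0.0487217 t

0.04872 t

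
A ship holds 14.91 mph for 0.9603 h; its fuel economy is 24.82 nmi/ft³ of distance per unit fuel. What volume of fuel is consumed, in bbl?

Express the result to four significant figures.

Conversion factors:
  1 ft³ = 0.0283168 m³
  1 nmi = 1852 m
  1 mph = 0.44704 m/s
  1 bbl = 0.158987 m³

0.08928 bbl

14.91 mph → 6.66537 m/s
0.9603 h → 3457.08 s
d = v × t = 6.66537 × 3457.08 = 23042.7 m
24.82 nmi/ft³ → 1.6233×10⁶ m/m³
V = d / (distance per unit fuel) = 23042.7 / 1.6233×10⁶ = 0.014195 m³
In bbl: 0.014195 / 0.158987 = 0.089284 bbl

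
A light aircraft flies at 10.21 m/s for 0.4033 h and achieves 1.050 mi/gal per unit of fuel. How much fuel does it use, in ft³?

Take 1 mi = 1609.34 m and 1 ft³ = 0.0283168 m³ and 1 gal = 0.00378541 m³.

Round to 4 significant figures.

1.173 ft³

0.4033 h → 1451.88 s
d = v × t = 10.21 × 1451.88 = 14823.7 m
1.050 mi/gal → 446400 m/m³
V = d / (distance per unit fuel) = 14823.7 / 446400 = 0.0332072 m³
In ft³: 0.0332072 / 0.0283168 = 1.1727 ft³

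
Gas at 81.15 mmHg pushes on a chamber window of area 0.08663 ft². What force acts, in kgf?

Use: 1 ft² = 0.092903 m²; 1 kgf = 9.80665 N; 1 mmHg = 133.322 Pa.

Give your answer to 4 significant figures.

8.879 kgf

81.15 mmHg × 133.322 → 10819.1 Pa
0.08663 ft² × 0.092903 → 0.00804819 m²
F = P × A = 10819.1 Pa × 0.00804819 m² = 87.0742 N
87.0742 N ÷ (9.80665 N/kgf) = 8.8791 kgf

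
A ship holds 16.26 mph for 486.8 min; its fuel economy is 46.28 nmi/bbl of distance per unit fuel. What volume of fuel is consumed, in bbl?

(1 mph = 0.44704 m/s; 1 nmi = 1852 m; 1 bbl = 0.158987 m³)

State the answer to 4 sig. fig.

16.26 mph → 7.26887 m/s
486.8 min → 29208 s
d = v × t = 7.26887 × 29208 = 212309 m
46.28 nmi/bbl → 539104 m/m³
V = d / (distance per unit fuel) = 212309 / 539104 = 0.393818 m³
In bbl: 0.393818 / 0.158987 = 2.47705 bbl

2.477 bbl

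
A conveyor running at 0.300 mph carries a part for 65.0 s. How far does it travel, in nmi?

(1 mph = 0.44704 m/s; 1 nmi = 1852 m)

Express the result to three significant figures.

0.00471 nmi

0.300 mph × 0.44704 → 0.134112 m/s
d = v × t = 0.134112 m/s × 65 s = 8.71728 m
8.71728 m ÷ (1852 m/nmi) = 0.00470695 nmi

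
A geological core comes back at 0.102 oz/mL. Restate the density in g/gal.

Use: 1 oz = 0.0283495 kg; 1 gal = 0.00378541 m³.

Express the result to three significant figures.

1.09×10⁴ g/gal

0.102 oz/mL × 0.0283495 kg/oz ÷ 10⁻⁶ m³/mL = 2891.65 kg/m³
2891.65 kg/m³ ÷ 0.001 kg/g × 0.00378541 m³/gal = 10946.1 g/gal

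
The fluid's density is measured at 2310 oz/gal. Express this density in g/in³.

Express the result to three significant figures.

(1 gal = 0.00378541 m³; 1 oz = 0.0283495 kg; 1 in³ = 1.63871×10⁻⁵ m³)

2310 oz/gal × 0.0283495 kg/oz ÷ 0.00378541 m³/gal = 17299.9 kg/m³
17299.9 kg/m³ ÷ 0.001 kg/g × 1.63871×10⁻⁵ m³/in³ = 283.495 g/in³

283 g/in³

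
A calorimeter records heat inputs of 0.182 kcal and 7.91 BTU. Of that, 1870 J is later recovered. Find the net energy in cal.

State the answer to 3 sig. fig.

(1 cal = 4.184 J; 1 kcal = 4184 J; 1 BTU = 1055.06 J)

1730 cal

0.182 kcal × 4184 → 761.488 J
7.91 BTU × 1055.06 → 8345.52 J
1870 J (already J)
Result: 761.488 + 8345.52 − 1870 = 7237.01 J
In cal: 7237.01 / 4.184 = 1729.69 cal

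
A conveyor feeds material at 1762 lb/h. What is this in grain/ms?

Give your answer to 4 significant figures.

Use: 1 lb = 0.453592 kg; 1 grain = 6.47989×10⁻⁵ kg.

3.426 grain/ms

1762 lb/h × 0.453592 kg/lb ÷ 3600 s/h = 0.222008 kg/s
0.222008 kg/s ÷ 6.47989×10⁻⁵ kg/grain × 0.001 s/ms = 3.42611 grain/ms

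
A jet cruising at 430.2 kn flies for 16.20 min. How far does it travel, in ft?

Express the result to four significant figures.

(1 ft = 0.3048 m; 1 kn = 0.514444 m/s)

7.058×10⁵ ft

430.2 kn × 0.514444 → 221.314 m/s
16.20 min × 60 → 972 s
d = v × t = 221.314 m/s × 972 s = 215117 m
215117 m ÷ (0.3048 m/ft) = 705764 ft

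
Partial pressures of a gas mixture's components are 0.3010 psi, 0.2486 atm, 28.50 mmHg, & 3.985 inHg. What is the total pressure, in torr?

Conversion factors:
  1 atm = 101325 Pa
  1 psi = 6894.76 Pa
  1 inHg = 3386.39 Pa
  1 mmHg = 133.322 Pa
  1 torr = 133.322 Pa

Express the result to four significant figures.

0.3010 psi × 6894.76 → 2075.32 Pa
0.2486 atm × 101325 → 25189.4 Pa
28.50 mmHg × 133.322 → 3799.68 Pa
3.985 inHg × 3386.39 → 13494.8 Pa
Total: 2075.32 + 25189.4 + 3799.68 + 13494.8 = 44559.2 Pa
In torr: 44559.2 / 133.322 = 334.222 torr

334.2 torr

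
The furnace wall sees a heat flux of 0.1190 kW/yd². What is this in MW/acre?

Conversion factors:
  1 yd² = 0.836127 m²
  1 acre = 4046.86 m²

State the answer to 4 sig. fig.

0.5760 MW/acre

0.1190 kW/yd² × 1000 W/kW ÷ 0.836127 m²/yd² = 142.323 W/m²
142.323 W/m² ÷ 1000000 W/MW × 4046.86 m²/acre = 0.575961 MW/acre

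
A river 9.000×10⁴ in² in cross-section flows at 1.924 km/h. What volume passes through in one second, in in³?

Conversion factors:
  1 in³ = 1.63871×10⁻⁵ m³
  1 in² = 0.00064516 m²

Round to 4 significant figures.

1.894×10⁶ in³

1.924 km/h × (1/3.6) = 0.534444 m/s
9.000×10⁴ in² × 0.00064516 = 58.0644 m²
V = v × A × t = 0.534444 m/s × 58.0644 m² × 1 s = 31.0322 m³
31.0322 m³ ÷ (1.63871×10⁻⁵ m³/in³) = 1.8937×10⁶ in³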